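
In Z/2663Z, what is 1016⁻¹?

2414

Apply the Euclidean algorithm and back-substitute:
2663 = 2·1016 + 631
1016 = 1·631 + 385
631 = 1·385 + 246
385 = 1·246 + 139
246 = 1·139 + 107
139 = 1·107 + 32
107 = 3·32 + 11
32 = 2·11 + 10
11 = 1·10 + 1
10 = 10·1 + 0
gcd(1016, 2663) = 1, so the inverse exists.
Back-substitute for 1:
1 = 1·11 − 1·10
  = −1·32 + 3·11
  = 3·107 − 10·32
  = −10·139 + 13·107
  = 13·246 − 23·139
  = −23·385 + 36·246
  = 36·631 − 59·385
  = −59·1016 + 95·631
  = 95·2663 − 249·1016
So 1016⁻¹ ≡ −249 ≡ 2414 (mod 2663).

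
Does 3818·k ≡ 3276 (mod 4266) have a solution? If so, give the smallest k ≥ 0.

126

gcd(3818, 4266) = 2, and 2 | 3276, so solutions exist.
Divide through by 2: 1909·k mod 2133 = 1638.
1909⁻¹ ≡ 1495 (mod 2133).
k ≡ 1495·1638 ≡ 126 (mod 2133).
The smallest non-negative solution is k = 126.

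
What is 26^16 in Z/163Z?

151

Using repeated squaring:
26^1 ≡ 26 (mod 163)
26^2 ≡ 26^2 = 676 ≡ 24 (mod 163)
26^4 ≡ 24^2 = 576 ≡ 87 (mod 163)
26^8 ≡ 87^2 = 7569 ≡ 71 (mod 163)
26^16 ≡ 71^2 = 5041 ≡ 151 (mod 163)
So 26^16 ≡ 151 (mod 163).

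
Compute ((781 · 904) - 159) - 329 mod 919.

663

781 · 904 = 706024 ≡ 232 (mod 919)
232 - 159 = 73
73 - 329 = -256 ≡ 663 (mod 919)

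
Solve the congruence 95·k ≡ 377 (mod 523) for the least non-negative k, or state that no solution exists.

37

gcd(95, 523) = 1, so a unique solution mod 523 exists.
95⁻¹ ≡ 512 (mod 523).
k ≡ 512·377 ≡ 37 (mod 523).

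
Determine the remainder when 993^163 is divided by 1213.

802

993^1 ≡ 993 (mod 1213)
993^2 ≡ 993^2 = 986049 ≡ 1093 (mod 1213)
993^4 ≡ 1093^2 = 1194649 ≡ 1057 (mod 1213)
993^8 ≡ 1057^2 = 1117249 ≡ 76 (mod 1213)
993^16 ≡ 76^2 = 5776 ≡ 924 (mod 1213)
993^32 ≡ 924^2 = 853776 ≡ 1037 (mod 1213)
993^64 ≡ 1037^2 = 1075369 ≡ 651 (mod 1213)
993^128 ≡ 651^2 = 423801 ≡ 464 (mod 1213)
993^163 = 993^128 * 993^32 * 993^2 * 993^1 ≡ 464 * 1037 * 1093 * 993 (mod 1213).
Accumulate the product:
464 * 1037 = 481168 ≡ 820
820 * 1093 = 896260 ≡ 1066
1066 * 993 = 1058538 ≡ 802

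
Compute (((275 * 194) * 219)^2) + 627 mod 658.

635

275 * 194 = 53350 ≡ 52 (mod 658)
52 * 219 = 11388 ≡ 202 (mod 658)
(202)^2 ≡ 8 (mod 658)
8 + 627 = 635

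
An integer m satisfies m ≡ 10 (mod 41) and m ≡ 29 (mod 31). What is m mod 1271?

41⁻¹ mod 31: 41*28 ≡ 1 (mod 31), so 41⁻¹ ≡ 28.
m = 10 + 41*((29 − 10)*28 mod 31) = 10 + 41*5 = 215.

215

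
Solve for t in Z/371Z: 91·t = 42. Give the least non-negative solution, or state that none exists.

gcd(91, 371) = 7, and 7 | 42, so solutions exist.
Divide through by 7: 13·t ≡ 6 mod 53.
13⁻¹ ≡ 49 (mod 53).
t ≡ 49·6 ≡ 29 (mod 53).
The smallest non-negative solution is t = 29.

29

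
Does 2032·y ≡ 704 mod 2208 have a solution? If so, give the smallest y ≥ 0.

134

gcd(2032, 2208) = 16, and 16 | 704, so solutions exist.
Divide through by 16: 127·y = 44 (mod 138).
127⁻¹ ≡ 25 (mod 138).
y ≡ 25·44 ≡ 134 (mod 138).
The smallest non-negative solution is y = 134.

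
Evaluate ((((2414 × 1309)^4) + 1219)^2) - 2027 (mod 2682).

2318

2414 × 1309 = 3159926 ≡ 530 (mod 2682)
(530)^4 ≡ 2566 (mod 2682)
2566 + 1219 = 3785 ≡ 1103 (mod 2682)
(1103)^2 ≡ 1663 (mod 2682)
1663 - 2027 = -364 ≡ 2318 (mod 2682)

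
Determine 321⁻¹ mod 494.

494 = 1·321 + 173
321 = 1·173 + 148
173 = 1·148 + 25
148 = 5·25 + 23
25 = 1·23 + 2
23 = 11·2 + 1
2 = 2·1 + 0
gcd(321, 494) = 1, so the inverse exists.
Bézout: 1 = −154·494 + 237·321.
So 321⁻¹ ≡ 237 (mod 494).

237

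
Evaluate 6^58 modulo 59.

Compute successive squares:
58 in binary is 111010, i.e. 58 = 32 + 16 + 8 + 2.
6^1 ≡ 6 (mod 59)
6^2 ≡ 6^2 = 36 (mod 59)
6^4 ≡ 36^2 = 1296 ≡ 57 (mod 59)
6^8 ≡ 57^2 = 3249 ≡ 4 (mod 59)
6^16 ≡ 4^2 = 16 (mod 59)
6^32 ≡ 16^2 = 256 ≡ 20 (mod 59)
6^58 = 6^32 * 6^16 * 6^8 * 6^2 ≡ 20 * 16 * 4 * 36 (mod 59).
Accumulate the product:
20 * 16 = 320 ≡ 25
25 * 4 = 100 ≡ 41
41 * 36 = 1476 ≡ 1

1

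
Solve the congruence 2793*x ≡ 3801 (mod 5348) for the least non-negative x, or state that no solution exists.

gcd(2793, 5348) = 7, and 7 | 3801, so solutions exist.
Divide through by 7: 399*x mod 764 = 543.
399⁻¹ ≡ 427 (mod 764).
x ≡ 427*543 ≡ 369 (mod 764).
The smallest non-negative solution is x = 369.

369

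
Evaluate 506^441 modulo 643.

By square-and-multiply:
506^1 ≡ 506 (mod 643)
506^2 ≡ 506^2 = 256036 ≡ 122 (mod 643)
506^4 ≡ 122^2 = 14884 ≡ 95 (mod 643)
506^8 ≡ 95^2 = 9025 ≡ 23 (mod 643)
506^16 ≡ 23^2 = 529 (mod 643)
506^32 ≡ 529^2 = 279841 ≡ 136 (mod 643)
506^64 ≡ 136^2 = 18496 ≡ 492 (mod 643)
506^128 ≡ 492^2 = 242064 ≡ 296 (mod 643)
506^256 ≡ 296^2 = 87616 ≡ 168 (mod 643)
506^441 = 506^256 × 506^128 × 506^32 × 506^16 × 506^8 × 506^1 ≡ 168 × 296 × 136 × 529 × 23 × 506 (mod 643).
Accumulate the product:
168 × 296 = 49728 ≡ 217
217 × 136 = 29512 ≡ 577
577 × 529 = 305233 ≡ 451
451 × 23 = 10373 ≡ 85
85 × 506 = 43010 ≡ 572

572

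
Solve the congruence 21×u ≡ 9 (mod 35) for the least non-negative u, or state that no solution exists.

gcd(21, 35) = 7, and 7 does not divide 9.
So the congruence has no solution.

no solution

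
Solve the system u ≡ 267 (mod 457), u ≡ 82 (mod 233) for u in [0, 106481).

457⁻¹ mod 233: 457*207 ≡ 1 (mod 233), so 457⁻¹ ≡ 207.
u = 267 + 457*((82 − 267)*207 mod 233) = 267 + 457*150 = 68817.

68817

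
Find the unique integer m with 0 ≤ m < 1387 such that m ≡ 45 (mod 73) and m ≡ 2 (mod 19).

73⁻¹ mod 19: 73·6 ≡ 1 (mod 19), so 73⁻¹ ≡ 6.
m = 45 + 73·((2 − 45)·6 mod 19) = 45 + 73·8 = 629.
Check: 629 mod 73 = 45, 629 mod 19 = 2. ✓

629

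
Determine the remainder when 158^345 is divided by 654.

345 in binary is 101011001, i.e. 345 = 256 + 64 + 16 + 8 + 1.
158^1 ≡ 158 (mod 654)
158^2 ≡ 158^2 = 24964 ≡ 112 (mod 654)
158^4 ≡ 112^2 = 12544 ≡ 118 (mod 654)
158^8 ≡ 118^2 = 13924 ≡ 190 (mod 654)
158^16 ≡ 190^2 = 36100 ≡ 130 (mod 654)
158^32 ≡ 130^2 = 16900 ≡ 550 (mod 654)
158^64 ≡ 550^2 = 302500 ≡ 352 (mod 654)
158^128 ≡ 352^2 = 123904 ≡ 298 (mod 654)
158^256 ≡ 298^2 = 88804 ≡ 514 (mod 654)
158^345 = 158^256 * 158^64 * 158^16 * 158^8 * 158^1 ≡ 514 * 352 * 130 * 190 * 158 (mod 654).
Accumulate the product:
514 * 352 = 180928 ≡ 424
424 * 130 = 55120 ≡ 184
184 * 190 = 34960 ≡ 298
298 * 158 = 47084 ≡ 650

650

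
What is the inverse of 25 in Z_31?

5

31 = 1×25 + 6
25 = 4×6 + 1
6 = 6×1 + 0
gcd(25, 31) = 1, so the inverse exists.
Back-substitute for 1:
1 = 1×25 − 4×6
  = −4×31 + 5×25
So 25⁻¹ ≡ 5 (mod 31).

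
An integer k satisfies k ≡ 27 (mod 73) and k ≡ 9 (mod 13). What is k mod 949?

100

73⁻¹ mod 13: 73·5 ≡ 1 (mod 13), so 73⁻¹ ≡ 5.
k = 27 + 73·((9 − 27)·5 mod 13) = 27 + 73·1 = 100.
Check: 100 mod 73 = 27, 100 mod 13 = 9. ✓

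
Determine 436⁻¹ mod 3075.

Apply the Euclidean algorithm and back-substitute:
3075 = 7×436 + 23
436 = 18×23 + 22
23 = 1×22 + 1
22 = 22×1 + 0
gcd(436, 3075) = 1, so the inverse exists.
Back-substitute for 1:
1 = 1×23 − 1×22
  = −1×436 + 19×23
  = 19×3075 − 134×436
So 436⁻¹ ≡ −134 ≡ 2941 (mod 3075).

2941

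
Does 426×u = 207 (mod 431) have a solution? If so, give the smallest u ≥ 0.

gcd(426, 431) = 1, so a unique solution mod 431 exists.
426⁻¹ ≡ 86 (mod 431).
u ≡ 86×207 ≡ 131 (mod 431).

131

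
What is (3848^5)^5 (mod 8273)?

(3848)^5 ≡ 2254 (mod 8273)
(2254)^5 ≡ 7375 (mod 8273)

7375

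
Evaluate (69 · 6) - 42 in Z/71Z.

17

69 · 6 = 414 ≡ 59 (mod 71)
59 - 42 = 17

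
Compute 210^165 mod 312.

Compute successive squares:
210^1 ≡ 210 (mod 312)
210^2 ≡ 210^2 = 44100 ≡ 108 (mod 312)
210^4 ≡ 108^2 = 11664 ≡ 120 (mod 312)
210^8 ≡ 120^2 = 14400 ≡ 48 (mod 312)
210^16 ≡ 48^2 = 2304 ≡ 120 (mod 312)
210^32 ≡ 120^2 = 14400 ≡ 48 (mod 312)
210^64 ≡ 48^2 = 2304 ≡ 120 (mod 312)
210^128 ≡ 120^2 = 14400 ≡ 48 (mod 312)
210^165 = 210^128 · 210^32 · 210^4 · 210^1 ≡ 48 · 48 · 120 · 210 (mod 312).
Accumulate the product:
48 · 48 = 2304 ≡ 120
120 · 120 = 14400 ≡ 48
48 · 210 = 10080 ≡ 96

96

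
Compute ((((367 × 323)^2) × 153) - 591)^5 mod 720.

432

367 × 323 = 118541 ≡ 461 (mod 720)
(461)^2 ≡ 121 (mod 720)
121 × 153 = 18513 ≡ 513 (mod 720)
513 - 591 = -78 ≡ 642 (mod 720)
(642)^5 ≡ 432 (mod 720)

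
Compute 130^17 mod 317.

129

17 in binary is 10001, i.e. 17 = 16 + 1.
130^1 ≡ 130 (mod 317)
130^2 ≡ 130^2 = 16900 ≡ 99 (mod 317)
130^4 ≡ 99^2 = 9801 ≡ 291 (mod 317)
130^8 ≡ 291^2 = 84681 ≡ 42 (mod 317)
130^16 ≡ 42^2 = 1764 ≡ 179 (mod 317)
130^17 = 130^16 × 130^1 ≡ 179 × 130 (mod 317).
179 × 130 = 23270 ≡ 129 (mod 317).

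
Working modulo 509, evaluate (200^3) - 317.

239

(200)^3 ≡ 47 (mod 509)
47 - 317 = -270 ≡ 239 (mod 509)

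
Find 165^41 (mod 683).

By square-and-multiply:
165^1 ≡ 165 (mod 683)
165^2 ≡ 165^2 = 27225 ≡ 588 (mod 683)
165^4 ≡ 588^2 = 345744 ≡ 146 (mod 683)
165^8 ≡ 146^2 = 21316 ≡ 143 (mod 683)
165^16 ≡ 143^2 = 20449 ≡ 642 (mod 683)
165^32 ≡ 642^2 = 412164 ≡ 315 (mod 683)
165^41 = 165^32 × 165^8 × 165^1 ≡ 315 × 143 × 165 (mod 683).
Accumulate the product:
315 × 143 = 45045 ≡ 650
650 × 165 = 107250 ≡ 19

19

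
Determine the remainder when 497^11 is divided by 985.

338

By square-and-multiply:
497^1 ≡ 497 (mod 985)
497^2 ≡ 497^2 = 247009 ≡ 759 (mod 985)
497^4 ≡ 759^2 = 576081 ≡ 841 (mod 985)
497^8 ≡ 841^2 = 707281 ≡ 51 (mod 985)
497^11 = 497^8 * 497^2 * 497^1 ≡ 51 * 759 * 497 (mod 985).
Accumulate the product:
51 * 759 = 38709 ≡ 294
294 * 497 = 146118 ≡ 338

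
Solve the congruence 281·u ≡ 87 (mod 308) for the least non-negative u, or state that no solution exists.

gcd(281, 308) = 1, so a unique solution mod 308 exists.
281⁻¹ ≡ 57 (mod 308).
u ≡ 57·87 ≡ 31 (mod 308).

31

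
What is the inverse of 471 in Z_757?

Apply the Euclidean algorithm and back-substitute:
757 = 1*471 + 286
471 = 1*286 + 185
286 = 1*185 + 101
185 = 1*101 + 84
101 = 1*84 + 17
84 = 4*17 + 16
17 = 1*16 + 1
16 = 16*1 + 0
gcd(471, 757) = 1, so the inverse exists.
Bézout: 1 = 28*757 − 45*471.
So 471⁻¹ ≡ −45 ≡ 712 (mod 757).

712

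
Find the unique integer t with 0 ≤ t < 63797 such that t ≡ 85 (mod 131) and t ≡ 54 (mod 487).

56546

131⁻¹ mod 487: 131*316 ≡ 1 (mod 487), so 131⁻¹ ≡ 316.
t = 85 + 131*((54 − 85)*316 mod 487) = 85 + 131*431 = 56546.
Check: 56546 mod 131 = 85, 56546 mod 487 = 54. ✓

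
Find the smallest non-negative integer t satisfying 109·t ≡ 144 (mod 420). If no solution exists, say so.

gcd(109, 420) = 1, so a unique solution mod 420 exists.
109⁻¹ ≡ 289 (mod 420).
t ≡ 289·144 ≡ 36 (mod 420).

36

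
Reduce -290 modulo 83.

-290 = -4·83 + 42, so -290 ≡ 42 (mod 83).

42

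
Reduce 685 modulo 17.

5

685 = 40×17 + 5, so 685 ≡ 5 (mod 17).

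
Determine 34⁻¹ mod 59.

By the extended Euclidean algorithm:
59 = 1*34 + 25
34 = 1*25 + 9
25 = 2*9 + 7
9 = 1*7 + 2
7 = 3*2 + 1
2 = 2*1 + 0
gcd(34, 59) = 1, so the inverse exists.
Bézout: 1 = 15*59 − 26*34.
So 34⁻¹ ≡ −26 ≡ 33 (mod 59).

33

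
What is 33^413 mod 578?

169

33^1 ≡ 33 (mod 578)
33^2 ≡ 33^2 = 1089 ≡ 511 (mod 578)
33^4 ≡ 511^2 = 261121 ≡ 443 (mod 578)
33^8 ≡ 443^2 = 196249 ≡ 307 (mod 578)
33^16 ≡ 307^2 = 94249 ≡ 35 (mod 578)
33^32 ≡ 35^2 = 1225 ≡ 69 (mod 578)
33^64 ≡ 69^2 = 4761 ≡ 137 (mod 578)
33^128 ≡ 137^2 = 18769 ≡ 273 (mod 578)
33^256 ≡ 273^2 = 74529 ≡ 545 (mod 578)
33^413 = 33^256 · 33^128 · 33^16 · 33^8 · 33^4 · 33^1 ≡ 545 · 273 · 35 · 307 · 443 · 33 (mod 578).
Accumulate the product:
545 · 273 = 148785 ≡ 239
239 · 35 = 8365 ≡ 273
273 · 307 = 83811 ≡ 1
1 · 443 = 443
443 · 33 = 14619 ≡ 169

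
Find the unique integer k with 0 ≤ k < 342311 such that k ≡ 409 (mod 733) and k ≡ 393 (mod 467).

733⁻¹ mod 467: 733×388 ≡ 1 (mod 467), so 733⁻¹ ≡ 388.
k = 409 + 733×((393 − 409)×388 mod 467) = 409 + 733×330 = 242299.

242299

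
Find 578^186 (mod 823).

646

186 in binary is 10111010, i.e. 186 = 128 + 32 + 16 + 8 + 2.
578^1 ≡ 578 (mod 823)
578^2 ≡ 578^2 = 334084 ≡ 769 (mod 823)
578^4 ≡ 769^2 = 591361 ≡ 447 (mod 823)
578^8 ≡ 447^2 = 199809 ≡ 643 (mod 823)
578^16 ≡ 643^2 = 413449 ≡ 303 (mod 823)
578^32 ≡ 303^2 = 91809 ≡ 456 (mod 823)
578^64 ≡ 456^2 = 207936 ≡ 540 (mod 823)
578^128 ≡ 540^2 = 291600 ≡ 258 (mod 823)
578^186 = 578^128 * 578^32 * 578^16 * 578^8 * 578^2 ≡ 258 * 456 * 303 * 643 * 769 (mod 823).
Accumulate the product:
258 * 456 = 117648 ≡ 782
782 * 303 = 236946 ≡ 745
745 * 643 = 479035 ≡ 49
49 * 769 = 37681 ≡ 646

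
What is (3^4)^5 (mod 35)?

(3)^4 ≡ 11 (mod 35)
(11)^5 ≡ 16 (mod 35)

16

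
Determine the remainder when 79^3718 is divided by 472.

281

Using repeated squaring:
79^1 ≡ 79 (mod 472)
79^2 ≡ 79^2 = 6241 ≡ 105 (mod 472)
79^4 ≡ 105^2 = 11025 ≡ 169 (mod 472)
79^8 ≡ 169^2 = 28561 ≡ 241 (mod 472)
79^16 ≡ 241^2 = 58081 ≡ 25 (mod 472)
79^32 ≡ 25^2 = 625 ≡ 153 (mod 472)
79^64 ≡ 153^2 = 23409 ≡ 281 (mod 472)
79^128 ≡ 281^2 = 78961 ≡ 137 (mod 472)
79^256 ≡ 137^2 = 18769 ≡ 361 (mod 472)
79^512 ≡ 361^2 = 130321 ≡ 49 (mod 472)
79^1024 ≡ 49^2 = 2401 ≡ 41 (mod 472)
79^2048 ≡ 41^2 = 1681 ≡ 265 (mod 472)
79^3718 = 79^2048 * 79^1024 * 79^512 * 79^128 * 79^4 * 79^2 ≡ 265 * 41 * 49 * 137 * 169 * 105 (mod 472).
Accumulate the product:
265 * 41 = 10865 ≡ 9
9 * 49 = 441
441 * 137 = 60417 ≡ 1
1 * 169 = 169
169 * 105 = 17745 ≡ 281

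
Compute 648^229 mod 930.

Using repeated squaring:
648^1 ≡ 648 (mod 930)
648^2 ≡ 648^2 = 419904 ≡ 474 (mod 930)
648^4 ≡ 474^2 = 224676 ≡ 546 (mod 930)
648^8 ≡ 546^2 = 298116 ≡ 516 (mod 930)
648^16 ≡ 516^2 = 266256 ≡ 276 (mod 930)
648^32 ≡ 276^2 = 76176 ≡ 846 (mod 930)
648^64 ≡ 846^2 = 715716 ≡ 546 (mod 930)
648^128 ≡ 546^2 = 298116 ≡ 516 (mod 930)
648^229 = 648^128 · 648^64 · 648^32 · 648^4 · 648^1 ≡ 516 · 546 · 846 · 546 · 648 (mod 930).
Accumulate the product:
516 · 546 = 281736 ≡ 876
876 · 846 = 741096 ≡ 816
816 · 546 = 445536 ≡ 66
66 · 648 = 42768 ≡ 918

918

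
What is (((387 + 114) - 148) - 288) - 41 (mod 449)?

24

387 + 114 = 501 ≡ 52 (mod 449)
52 - 148 = -96 ≡ 353 (mod 449)
353 - 288 = 65
65 - 41 = 24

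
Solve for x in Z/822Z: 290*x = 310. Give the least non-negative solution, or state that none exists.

242

gcd(290, 822) = 2, and 2 | 310, so solutions exist.
Divide through by 2: 145*x ≡ 155 (mod 411).
145⁻¹ ≡ 394 (mod 411).
x ≡ 394*155 ≡ 242 (mod 411).
The smallest non-negative solution is x = 242.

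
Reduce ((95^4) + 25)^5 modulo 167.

(95)^4 ≡ 49 (mod 167)
49 + 25 = 74
(74)^5 ≡ 136 (mod 167)

136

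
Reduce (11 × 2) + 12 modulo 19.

11 × 2 = 22 ≡ 3 (mod 19)
3 + 12 = 15

15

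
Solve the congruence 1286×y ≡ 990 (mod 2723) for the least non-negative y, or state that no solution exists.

gcd(1286, 2723) = 1, so a unique solution mod 2723 exists.
1286⁻¹ ≡ 1641 (mod 2723).
y ≡ 1641×990 ≡ 1682 (mod 2723).

1682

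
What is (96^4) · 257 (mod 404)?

136

(96)^4 ≡ 120 (mod 404)
120 · 257 = 30840 ≡ 136 (mod 404)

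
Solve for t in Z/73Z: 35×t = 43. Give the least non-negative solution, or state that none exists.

20

gcd(35, 73) = 1, so a unique solution mod 73 exists.
35⁻¹ ≡ 48 (mod 73).
t ≡ 48×43 ≡ 20 (mod 73).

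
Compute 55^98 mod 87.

28

Compute successive squares:
98 in binary is 1100010, i.e. 98 = 64 + 32 + 2.
55^1 ≡ 55 (mod 87)
55^2 ≡ 55^2 = 3025 ≡ 67 (mod 87)
55^4 ≡ 67^2 = 4489 ≡ 52 (mod 87)
55^8 ≡ 52^2 = 2704 ≡ 7 (mod 87)
55^16 ≡ 7^2 = 49 (mod 87)
55^32 ≡ 49^2 = 2401 ≡ 52 (mod 87)
55^64 ≡ 52^2 = 2704 ≡ 7 (mod 87)
55^98 = 55^64 × 55^32 × 55^2 ≡ 7 × 52 × 67 (mod 87).
Accumulate the product:
7 × 52 = 364 ≡ 16
16 × 67 = 1072 ≡ 28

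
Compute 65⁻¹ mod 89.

63

Run the extended Euclidean algorithm:
89 = 1·65 + 24
65 = 2·24 + 17
24 = 1·17 + 7
17 = 2·7 + 3
7 = 2·3 + 1
3 = 3·1 + 0
gcd(65, 89) = 1, so the inverse exists.
Back-substitute for 1:
1 = 1·7 − 2·3
  = −2·17 + 5·7
  = 5·24 − 7·17
  = −7·65 + 19·24
  = 19·89 − 26·65
So 65⁻¹ ≡ −26 ≡ 63 (mod 89).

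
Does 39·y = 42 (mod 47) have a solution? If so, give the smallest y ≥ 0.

gcd(39, 47) = 1, so a unique solution mod 47 exists.
39⁻¹ ≡ 41 (mod 47).
y ≡ 41·42 ≡ 30 (mod 47).

30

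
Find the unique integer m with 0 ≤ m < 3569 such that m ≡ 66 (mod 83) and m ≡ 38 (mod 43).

3220

83⁻¹ mod 43: 83×14 ≡ 1 (mod 43), so 83⁻¹ ≡ 14.
m = 66 + 83×((38 − 66)×14 mod 43) = 66 + 83×38 = 3220.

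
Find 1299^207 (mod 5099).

2109

207 in binary is 11001111, i.e. 207 = 128 + 64 + 8 + 4 + 2 + 1.
1299^1 ≡ 1299 (mod 5099)
1299^2 ≡ 1299^2 = 1687401 ≡ 4731 (mod 5099)
1299^4 ≡ 4731^2 = 22382361 ≡ 2850 (mod 5099)
1299^8 ≡ 2850^2 = 8122500 ≡ 4892 (mod 5099)
1299^16 ≡ 4892^2 = 23931664 ≡ 2057 (mod 5099)
1299^32 ≡ 2057^2 = 4231249 ≡ 4178 (mod 5099)
1299^64 ≡ 4178^2 = 17455684 ≡ 1807 (mod 5099)
1299^128 ≡ 1807^2 = 3265249 ≡ 1889 (mod 5099)
1299^207 = 1299^128 · 1299^64 · 1299^8 · 1299^4 · 1299^2 · 1299^1 ≡ 1889 · 1807 · 4892 · 2850 · 4731 · 1299 (mod 5099).
Accumulate the product:
1889 · 1807 = 3413423 ≡ 2192
2192 · 4892 = 10723264 ≡ 67
67 · 2850 = 190950 ≡ 2287
2287 · 4731 = 10819797 ≡ 4818
4818 · 1299 = 6258582 ≡ 2109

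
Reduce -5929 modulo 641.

-5929 = -10×641 + 481, so -5929 ≡ 481 (mod 641).

481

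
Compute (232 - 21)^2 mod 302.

127

232 - 21 = 211
(211)^2 ≡ 127 (mod 302)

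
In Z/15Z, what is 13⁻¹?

7

15 = 1×13 + 2
13 = 6×2 + 1
2 = 2×1 + 0
gcd(13, 15) = 1, so the inverse exists.
Back-substitute for 1:
1 = 1×13 − 6×2
  = −6×15 + 7×13
So 13⁻¹ ≡ 7 (mod 15).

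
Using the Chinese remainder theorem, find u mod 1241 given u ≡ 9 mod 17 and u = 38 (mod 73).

17⁻¹ mod 73: 17·43 ≡ 1 (mod 73), so 17⁻¹ ≡ 43.
u = 9 + 17·((38 − 9)·43 mod 73) = 9 + 17·6 = 111.
Check: 111 mod 17 = 9, 111 mod 73 = 38. ✓

111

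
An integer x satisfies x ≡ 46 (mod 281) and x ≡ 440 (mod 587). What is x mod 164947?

281⁻¹ mod 587: 281×493 ≡ 1 (mod 587), so 281⁻¹ ≡ 493.
x = 46 + 281×((440 − 46)×493 mod 587) = 46 + 281×532 = 149538.

149538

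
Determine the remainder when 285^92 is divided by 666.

639

Compute successive squares:
285^1 ≡ 285 (mod 666)
285^2 ≡ 285^2 = 81225 ≡ 639 (mod 666)
285^4 ≡ 639^2 = 408321 ≡ 63 (mod 666)
285^8 ≡ 63^2 = 3969 ≡ 639 (mod 666)
285^16 ≡ 639^2 = 408321 ≡ 63 (mod 666)
285^32 ≡ 63^2 = 3969 ≡ 639 (mod 666)
285^64 ≡ 639^2 = 408321 ≡ 63 (mod 666)
285^92 = 285^64 × 285^16 × 285^8 × 285^4 ≡ 63 × 63 × 639 × 63 (mod 666).
Accumulate the product:
63 × 63 = 3969 ≡ 639
639 × 639 = 408321 ≡ 63
63 × 63 = 3969 ≡ 639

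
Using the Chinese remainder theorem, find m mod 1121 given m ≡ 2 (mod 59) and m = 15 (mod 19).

946

59⁻¹ mod 19: 59·10 ≡ 1 (mod 19), so 59⁻¹ ≡ 10.
m = 2 + 59·((15 − 2)·10 mod 19) = 2 + 59·16 = 946.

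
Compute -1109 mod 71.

-1109 = -16*71 + 27, so -1109 ≡ 27 (mod 71).

27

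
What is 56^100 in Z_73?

Compute successive squares:
100 in binary is 1100100, i.e. 100 = 64 + 32 + 4.
56^1 ≡ 56 (mod 73)
56^2 ≡ 56^2 = 3136 ≡ 70 (mod 73)
56^4 ≡ 70^2 = 4900 ≡ 9 (mod 73)
56^8 ≡ 9^2 = 81 ≡ 8 (mod 73)
56^16 ≡ 8^2 = 64 (mod 73)
56^32 ≡ 64^2 = 4096 ≡ 8 (mod 73)
56^64 ≡ 8^2 = 64 (mod 73)
56^100 = 56^64 * 56^32 * 56^4 ≡ 64 * 8 * 9 (mod 73).
Accumulate the product:
64 * 8 = 512 ≡ 1
1 * 9 = 9

9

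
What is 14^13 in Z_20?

14^1 ≡ 14 (mod 20)
14^2 ≡ 14^2 = 196 ≡ 16 (mod 20)
14^4 ≡ 16^2 = 256 ≡ 16 (mod 20)
14^8 ≡ 16^2 = 256 ≡ 16 (mod 20)
14^13 = 14^8 · 14^4 · 14^1 ≡ 16 · 16 · 14 (mod 20).
Accumulate the product:
16 · 16 = 256 ≡ 16
16 · 14 = 224 ≡ 4

4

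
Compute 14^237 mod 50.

4

14^1 ≡ 14 (mod 50)
14^2 ≡ 14^2 = 196 ≡ 46 (mod 50)
14^4 ≡ 46^2 = 2116 ≡ 16 (mod 50)
14^8 ≡ 16^2 = 256 ≡ 6 (mod 50)
14^16 ≡ 6^2 = 36 (mod 50)
14^32 ≡ 36^2 = 1296 ≡ 46 (mod 50)
14^64 ≡ 46^2 = 2116 ≡ 16 (mod 50)
14^128 ≡ 16^2 = 256 ≡ 6 (mod 50)
14^237 = 14^128 * 14^64 * 14^32 * 14^8 * 14^4 * 14^1 ≡ 6 * 16 * 46 * 6 * 16 * 14 (mod 50).
Accumulate the product:
6 * 16 = 96 ≡ 46
46 * 46 = 2116 ≡ 16
16 * 6 = 96 ≡ 46
46 * 16 = 736 ≡ 36
36 * 14 = 504 ≡ 4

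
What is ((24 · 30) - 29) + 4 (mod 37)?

24 · 30 = 720 ≡ 17 (mod 37)
17 - 29 = -12 ≡ 25 (mod 37)
25 + 4 = 29

29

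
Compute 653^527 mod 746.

285

527 in binary is 1000001111, i.e. 527 = 512 + 8 + 4 + 2 + 1.
653^1 ≡ 653 (mod 746)
653^2 ≡ 653^2 = 426409 ≡ 443 (mod 746)
653^4 ≡ 443^2 = 196249 ≡ 51 (mod 746)
653^8 ≡ 51^2 = 2601 ≡ 363 (mod 746)
653^16 ≡ 363^2 = 131769 ≡ 473 (mod 746)
653^32 ≡ 473^2 = 223729 ≡ 675 (mod 746)
653^64 ≡ 675^2 = 455625 ≡ 565 (mod 746)
653^128 ≡ 565^2 = 319225 ≡ 683 (mod 746)
653^256 ≡ 683^2 = 466489 ≡ 239 (mod 746)
653^512 ≡ 239^2 = 57121 ≡ 425 (mod 746)
653^527 = 653^512 * 653^8 * 653^4 * 653^2 * 653^1 ≡ 425 * 363 * 51 * 443 * 653 (mod 746).
Accumulate the product:
425 * 363 = 154275 ≡ 599
599 * 51 = 30549 ≡ 709
709 * 443 = 314087 ≡ 21
21 * 653 = 13713 ≡ 285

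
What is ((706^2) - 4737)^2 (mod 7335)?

4696

(706)^2 ≡ 6991 (mod 7335)
6991 - 4737 = 2254
(2254)^2 ≡ 4696 (mod 7335)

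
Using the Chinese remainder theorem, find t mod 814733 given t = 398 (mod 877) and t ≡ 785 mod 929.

291562

877⁻¹ mod 929: 877×661 ≡ 1 (mod 929), so 877⁻¹ ≡ 661.
t = 398 + 877×((785 − 398)×661 mod 929) = 398 + 877×332 = 291562.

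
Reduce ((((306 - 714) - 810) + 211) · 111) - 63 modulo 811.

306 - 714 = -408 ≡ 403 (mod 811)
403 - 810 = -407 ≡ 404 (mod 811)
404 + 211 = 615
615 · 111 = 68265 ≡ 141 (mod 811)
141 - 63 = 78

78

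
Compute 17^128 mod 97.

61

Using repeated squaring:
17^1 ≡ 17 (mod 97)
17^2 ≡ 17^2 = 289 ≡ 95 (mod 97)
17^4 ≡ 95^2 = 9025 ≡ 4 (mod 97)
17^8 ≡ 4^2 = 16 (mod 97)
17^16 ≡ 16^2 = 256 ≡ 62 (mod 97)
17^32 ≡ 62^2 = 3844 ≡ 61 (mod 97)
17^64 ≡ 61^2 = 3721 ≡ 35 (mod 97)
17^128 ≡ 35^2 = 1225 ≡ 61 (mod 97)
So 17^128 ≡ 61 (mod 97).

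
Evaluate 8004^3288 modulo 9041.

5534

8004^1 ≡ 8004 (mod 9041)
8004^2 ≡ 8004^2 = 64064016 ≡ 8531 (mod 9041)
8004^4 ≡ 8531^2 = 72777961 ≡ 6952 (mod 9041)
8004^8 ≡ 6952^2 = 48330304 ≡ 6159 (mod 9041)
8004^16 ≡ 6159^2 = 37933281 ≡ 6286 (mod 9041)
8004^32 ≡ 6286^2 = 39513796 ≡ 4626 (mod 9041)
8004^64 ≡ 4626^2 = 21399876 ≡ 8870 (mod 9041)
8004^128 ≡ 8870^2 = 78676900 ≡ 2118 (mod 9041)
8004^256 ≡ 2118^2 = 4485924 ≡ 1588 (mod 9041)
8004^512 ≡ 1588^2 = 2521744 ≡ 8346 (mod 9041)
8004^1024 ≡ 8346^2 = 69655716 ≡ 3852 (mod 9041)
8004^2048 ≡ 3852^2 = 14837904 ≡ 1623 (mod 9041)
8004^3288 = 8004^2048 * 8004^1024 * 8004^128 * 8004^64 * 8004^16 * 8004^8 ≡ 1623 * 3852 * 2118 * 8870 * 6286 * 6159 (mod 9041).
Accumulate the product:
1623 * 3852 = 6251796 ≡ 4465
4465 * 2118 = 9456870 ≡ 9025
9025 * 8870 = 80051750 ≡ 2736
2736 * 6286 = 17198496 ≡ 2514
2514 * 6159 = 15483726 ≡ 5534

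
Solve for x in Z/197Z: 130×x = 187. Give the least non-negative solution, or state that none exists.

gcd(130, 197) = 1, so a unique solution mod 197 exists.
130⁻¹ ≡ 147 (mod 197).
x ≡ 147×187 ≡ 106 (mod 197).

106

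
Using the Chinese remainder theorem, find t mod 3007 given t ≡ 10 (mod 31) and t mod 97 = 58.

1901

31⁻¹ mod 97: 31*72 ≡ 1 (mod 97), so 31⁻¹ ≡ 72.
t = 10 + 31*((58 − 10)*72 mod 97) = 10 + 31*61 = 1901.
Check: 1901 mod 31 = 10, 1901 mod 97 = 58. ✓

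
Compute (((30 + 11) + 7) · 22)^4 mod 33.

30 + 11 = 41 ≡ 8 (mod 33)
8 + 7 = 15
15 · 22 = 330 ≡ 0 (mod 33)
(0)^4 ≡ 0 (mod 33)

0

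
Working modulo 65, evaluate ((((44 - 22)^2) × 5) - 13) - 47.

44 - 22 = 22
(22)^2 ≡ 29 (mod 65)
29 × 5 = 145 ≡ 15 (mod 65)
15 - 13 = 2
2 - 47 = -45 ≡ 20 (mod 65)

20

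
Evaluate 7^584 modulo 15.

1

7^1 ≡ 7 (mod 15)
7^2 ≡ 7^2 = 49 ≡ 4 (mod 15)
7^4 ≡ 4^2 = 16 ≡ 1 (mod 15)
7^8 ≡ 1^2 = 1 (mod 15)
7^16 ≡ 1^2 = 1 (mod 15)
7^32 ≡ 1^2 = 1 (mod 15)
7^64 ≡ 1^2 = 1 (mod 15)
7^128 ≡ 1^2 = 1 (mod 15)
7^256 ≡ 1^2 = 1 (mod 15)
7^512 ≡ 1^2 = 1 (mod 15)
7^584 = 7^512 · 7^64 · 7^8 ≡ 1 · 1 · 1 (mod 15).
Accumulate the product:
1 · 1 = 1
1 · 1 = 1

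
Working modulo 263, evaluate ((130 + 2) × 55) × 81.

130 + 2 = 132
132 × 55 = 7260 ≡ 159 (mod 263)
159 × 81 = 12879 ≡ 255 (mod 263)

255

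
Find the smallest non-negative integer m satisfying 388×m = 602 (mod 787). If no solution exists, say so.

gcd(388, 787) = 1, so a unique solution mod 787 exists.
388⁻¹ ≡ 286 (mod 787).
m ≡ 286×602 ≡ 606 (mod 787).

606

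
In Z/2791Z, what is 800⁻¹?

1706

By the extended Euclidean algorithm:
2791 = 3*800 + 391
800 = 2*391 + 18
391 = 21*18 + 13
18 = 1*13 + 5
13 = 2*5 + 3
5 = 1*3 + 2
3 = 1*2 + 1
2 = 2*1 + 0
gcd(800, 2791) = 1, so the inverse exists.
Bézout: 1 = 311*2791 − 1085*800.
So 800⁻¹ ≡ −1085 ≡ 1706 (mod 2791).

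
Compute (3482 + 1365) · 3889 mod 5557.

3482 + 1365 = 4847
4847 · 3889 = 18849983 ≡ 639 (mod 5557)

639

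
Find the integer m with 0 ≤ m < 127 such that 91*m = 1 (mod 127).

67

Apply the Euclidean algorithm and back-substitute:
127 = 1·91 + 36
91 = 2·36 + 19
36 = 1·19 + 17
19 = 1·17 + 2
17 = 8·2 + 1
2 = 2·1 + 0
gcd(91, 127) = 1, so the inverse exists.
Bézout: 1 = 43·127 − 60·91.
So 91⁻¹ ≡ −60 ≡ 67 (mod 127).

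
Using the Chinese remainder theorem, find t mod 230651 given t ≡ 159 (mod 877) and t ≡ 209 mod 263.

131709

877⁻¹ mod 263: 877*3 ≡ 1 (mod 263), so 877⁻¹ ≡ 3.
t = 159 + 877*((209 − 159)*3 mod 263) = 159 + 877*150 = 131709.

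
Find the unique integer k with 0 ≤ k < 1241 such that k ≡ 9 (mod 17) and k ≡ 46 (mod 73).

17⁻¹ mod 73: 17*43 ≡ 1 (mod 73), so 17⁻¹ ≡ 43.
k = 9 + 17*((46 − 9)*43 mod 73) = 9 + 17*58 = 995.

995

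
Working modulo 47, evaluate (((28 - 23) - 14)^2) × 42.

28 - 23 = 5
5 - 14 = -9 ≡ 38 (mod 47)
(38)^2 ≡ 34 (mod 47)
34 × 42 = 1428 ≡ 18 (mod 47)

18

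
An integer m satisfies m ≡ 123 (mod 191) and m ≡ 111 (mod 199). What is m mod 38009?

191⁻¹ mod 199: 191*174 ≡ 1 (mod 199), so 191⁻¹ ≡ 174.
m = 123 + 191*((111 − 123)*174 mod 199) = 123 + 191*101 = 19414.
Check: 19414 mod 191 = 123, 19414 mod 199 = 111. ✓

19414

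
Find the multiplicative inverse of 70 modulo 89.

14

By the extended Euclidean algorithm:
89 = 1×70 + 19
70 = 3×19 + 13
19 = 1×13 + 6
13 = 2×6 + 1
6 = 6×1 + 0
gcd(70, 89) = 1, so the inverse exists.
Bézout: 1 = −11×89 + 14×70.
So 70⁻¹ ≡ 14 (mod 89).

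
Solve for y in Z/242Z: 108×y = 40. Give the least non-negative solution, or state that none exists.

gcd(108, 242) = 2, and 2 | 40, so solutions exist.
Divide through by 2: 54×y = 20 (mod 121).
54⁻¹ ≡ 65 (mod 121).
y ≡ 65×20 ≡ 90 (mod 121).
The smallest non-negative solution is y = 90.

90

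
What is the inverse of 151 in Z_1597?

624

1597 = 10·151 + 87
151 = 1·87 + 64
87 = 1·64 + 23
64 = 2·23 + 18
23 = 1·18 + 5
18 = 3·5 + 3
5 = 1·3 + 2
3 = 1·2 + 1
2 = 2·1 + 0
gcd(151, 1597) = 1, so the inverse exists.
Back-substitute for 1:
1 = 1·3 − 1·2
  = −1·5 + 2·3
  = 2·18 − 7·5
  = −7·23 + 9·18
  = 9·64 − 25·23
  = −25·87 + 34·64
  = 34·151 − 59·87
  = −59·1597 + 624·151
So 151⁻¹ ≡ 624 (mod 1597).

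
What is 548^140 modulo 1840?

548^1 ≡ 548 (mod 1840)
548^2 ≡ 548^2 = 300304 ≡ 384 (mod 1840)
548^4 ≡ 384^2 = 147456 ≡ 256 (mod 1840)
548^8 ≡ 256^2 = 65536 ≡ 1136 (mod 1840)
548^16 ≡ 1136^2 = 1290496 ≡ 656 (mod 1840)
548^32 ≡ 656^2 = 430336 ≡ 1616 (mod 1840)
548^64 ≡ 1616^2 = 2611456 ≡ 496 (mod 1840)
548^128 ≡ 496^2 = 246016 ≡ 1296 (mod 1840)
548^140 = 548^128 * 548^8 * 548^4 ≡ 1296 * 1136 * 256 (mod 1840).
Accumulate the product:
1296 * 1136 = 1472256 ≡ 256
256 * 256 = 65536 ≡ 1136

1136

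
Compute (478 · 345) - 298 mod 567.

478 · 345 = 164910 ≡ 480 (mod 567)
480 - 298 = 182

182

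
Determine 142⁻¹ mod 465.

298

Apply the Euclidean algorithm and back-substitute:
465 = 3·142 + 39
142 = 3·39 + 25
39 = 1·25 + 14
25 = 1·14 + 11
14 = 1·11 + 3
11 = 3·3 + 2
3 = 1·2 + 1
2 = 2·1 + 0
gcd(142, 465) = 1, so the inverse exists.
Bézout: 1 = 51·465 − 167·142.
So 142⁻¹ ≡ −167 ≡ 298 (mod 465).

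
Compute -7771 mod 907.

-7771 = -9·907 + 392, so -7771 ≡ 392 (mod 907).

392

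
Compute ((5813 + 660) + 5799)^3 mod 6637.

5813 + 660 = 6473
6473 + 5799 = 12272 ≡ 5635 (mod 6637)
(5635)^3 ≡ 4541 (mod 6637)

4541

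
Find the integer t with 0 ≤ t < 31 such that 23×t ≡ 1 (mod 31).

27

31 = 1*23 + 8
23 = 2*8 + 7
8 = 1*7 + 1
7 = 7*1 + 0
gcd(23, 31) = 1, so the inverse exists.
Back-substitute for 1:
1 = 1*8 − 1*7
  = −1*23 + 3*8
  = 3*31 − 4*23
So 23⁻¹ ≡ −4 ≡ 27 (mod 31).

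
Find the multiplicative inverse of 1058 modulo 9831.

Apply the Euclidean algorithm and back-substitute:
9831 = 9*1058 + 309
1058 = 3*309 + 131
309 = 2*131 + 47
131 = 2*47 + 37
47 = 1*37 + 10
37 = 3*10 + 7
10 = 1*7 + 3
7 = 2*3 + 1
3 = 3*1 + 0
gcd(1058, 9831) = 1, so the inverse exists.
Bézout: 1 = −315*9831 + 2927*1058.
So 1058⁻¹ ≡ 2927 (mod 9831).

2927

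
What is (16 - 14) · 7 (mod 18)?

14

16 - 14 = 2
2 · 7 = 14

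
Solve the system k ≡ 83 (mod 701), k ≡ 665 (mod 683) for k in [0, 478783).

701⁻¹ mod 683: 701·38 ≡ 1 (mod 683), so 701⁻¹ ≡ 38.
k = 83 + 701·((665 − 83)·38 mod 683) = 83 + 701·260 = 182343.
Check: 182343 mod 701 = 83, 182343 mod 683 = 665. ✓

182343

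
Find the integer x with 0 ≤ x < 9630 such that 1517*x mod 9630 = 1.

9630 = 6*1517 + 528
1517 = 2*528 + 461
528 = 1*461 + 67
461 = 6*67 + 59
67 = 1*59 + 8
59 = 7*8 + 3
8 = 2*3 + 2
3 = 1*2 + 1
2 = 2*1 + 0
gcd(1517, 9630) = 1, so the inverse exists.
Back-substitute for 1:
1 = 1*3 − 1*2
  = −1*8 + 3*3
  = 3*59 − 22*8
  = −22*67 + 25*59
  = 25*461 − 172*67
  = −172*528 + 197*461
  = 197*1517 − 566*528
  = −566*9630 + 3593*1517
So 1517⁻¹ ≡ 3593 (mod 9630).

3593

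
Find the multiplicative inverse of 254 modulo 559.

548

559 = 2*254 + 51
254 = 4*51 + 50
51 = 1*50 + 1
50 = 50*1 + 0
gcd(254, 559) = 1, so the inverse exists.
Back-substitute for 1:
1 = 1*51 − 1*50
  = −1*254 + 5*51
  = 5*559 − 11*254
So 254⁻¹ ≡ −11 ≡ 548 (mod 559).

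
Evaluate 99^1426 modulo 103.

58

Using repeated squaring:
99^1 ≡ 99 (mod 103)
99^2 ≡ 99^2 = 9801 ≡ 16 (mod 103)
99^4 ≡ 16^2 = 256 ≡ 50 (mod 103)
99^8 ≡ 50^2 = 2500 ≡ 28 (mod 103)
99^16 ≡ 28^2 = 784 ≡ 63 (mod 103)
99^32 ≡ 63^2 = 3969 ≡ 55 (mod 103)
99^64 ≡ 55^2 = 3025 ≡ 38 (mod 103)
99^128 ≡ 38^2 = 1444 ≡ 2 (mod 103)
99^256 ≡ 2^2 = 4 (mod 103)
99^512 ≡ 4^2 = 16 (mod 103)
99^1024 ≡ 16^2 = 256 ≡ 50 (mod 103)
99^1426 = 99^1024 * 99^256 * 99^128 * 99^16 * 99^2 ≡ 50 * 4 * 2 * 63 * 16 (mod 103).
Accumulate the product:
50 * 4 = 200 ≡ 97
97 * 2 = 194 ≡ 91
91 * 63 = 5733 ≡ 68
68 * 16 = 1088 ≡ 58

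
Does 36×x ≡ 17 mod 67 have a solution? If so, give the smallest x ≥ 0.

gcd(36, 67) = 1, so a unique solution mod 67 exists.
36⁻¹ ≡ 54 (mod 67).
x ≡ 54×17 ≡ 47 (mod 67).

47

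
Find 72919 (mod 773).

72919 = 94*773 + 257, so 72919 ≡ 257 (mod 773).

257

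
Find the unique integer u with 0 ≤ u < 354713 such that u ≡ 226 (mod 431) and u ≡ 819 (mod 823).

431⁻¹ mod 823: 431*401 ≡ 1 (mod 823), so 431⁻¹ ≡ 401.
u = 226 + 431*((819 − 226)*401 mod 823) = 226 + 431*769 = 331665.
Check: 331665 mod 431 = 226, 331665 mod 823 = 819. ✓

331665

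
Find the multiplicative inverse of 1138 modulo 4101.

3319

4101 = 3·1138 + 687
1138 = 1·687 + 451
687 = 1·451 + 236
451 = 1·236 + 215
236 = 1·215 + 21
215 = 10·21 + 5
21 = 4·5 + 1
5 = 5·1 + 0
gcd(1138, 4101) = 1, so the inverse exists.
Back-substitute for 1:
1 = 1·21 − 4·5
  = −4·215 + 41·21
  = 41·236 − 45·215
  = −45·451 + 86·236
  = 86·687 − 131·451
  = −131·1138 + 217·687
  = 217·4101 − 782·1138
So 1138⁻¹ ≡ −782 ≡ 3319 (mod 4101).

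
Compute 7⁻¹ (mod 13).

By the extended Euclidean algorithm:
13 = 1·7 + 6
7 = 1·6 + 1
6 = 6·1 + 0
gcd(7, 13) = 1, so the inverse exists.
Bézout: 1 = −1·13 + 2·7.
So 7⁻¹ ≡ 2 (mod 13).

2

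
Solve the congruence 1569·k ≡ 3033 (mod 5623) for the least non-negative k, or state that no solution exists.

2378

gcd(1569, 5623) = 1, so a unique solution mod 5623 exists.
1569⁻¹ ≡ 620 (mod 5623).
k ≡ 620·3033 ≡ 2378 (mod 5623).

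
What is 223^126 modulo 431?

126 in binary is 1111110, i.e. 126 = 64 + 32 + 16 + 8 + 4 + 2.
223^1 ≡ 223 (mod 431)
223^2 ≡ 223^2 = 49729 ≡ 164 (mod 431)
223^4 ≡ 164^2 = 26896 ≡ 174 (mod 431)
223^8 ≡ 174^2 = 30276 ≡ 106 (mod 431)
223^16 ≡ 106^2 = 11236 ≡ 30 (mod 431)
223^32 ≡ 30^2 = 900 ≡ 38 (mod 431)
223^64 ≡ 38^2 = 1444 ≡ 151 (mod 431)
223^126 = 223^64 × 223^32 × 223^16 × 223^8 × 223^4 × 223^2 ≡ 151 × 38 × 30 × 106 × 174 × 164 (mod 431).
Accumulate the product:
151 × 38 = 5738 ≡ 135
135 × 30 = 4050 ≡ 171
171 × 106 = 18126 ≡ 24
24 × 174 = 4176 ≡ 297
297 × 164 = 48708 ≡ 5

5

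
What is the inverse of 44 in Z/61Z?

43

By the extended Euclidean algorithm:
61 = 1×44 + 17
44 = 2×17 + 10
17 = 1×10 + 7
10 = 1×7 + 3
7 = 2×3 + 1
3 = 3×1 + 0
gcd(44, 61) = 1, so the inverse exists.
Back-substitute for 1:
1 = 1×7 − 2×3
  = −2×10 + 3×7
  = 3×17 − 5×10
  = −5×44 + 13×17
  = 13×61 − 18×44
So 44⁻¹ ≡ −18 ≡ 43 (mod 61).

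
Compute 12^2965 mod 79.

12

By square-and-multiply:
12^1 ≡ 12 (mod 79)
12^2 ≡ 12^2 = 144 ≡ 65 (mod 79)
12^4 ≡ 65^2 = 4225 ≡ 38 (mod 79)
12^8 ≡ 38^2 = 1444 ≡ 22 (mod 79)
12^16 ≡ 22^2 = 484 ≡ 10 (mod 79)
12^32 ≡ 10^2 = 100 ≡ 21 (mod 79)
12^64 ≡ 21^2 = 441 ≡ 46 (mod 79)
12^128 ≡ 46^2 = 2116 ≡ 62 (mod 79)
12^256 ≡ 62^2 = 3844 ≡ 52 (mod 79)
12^512 ≡ 52^2 = 2704 ≡ 18 (mod 79)
12^1024 ≡ 18^2 = 324 ≡ 8 (mod 79)
12^2048 ≡ 8^2 = 64 (mod 79)
12^2965 = 12^2048 × 12^512 × 12^256 × 12^128 × 12^16 × 12^4 × 12^1 ≡ 64 × 18 × 52 × 62 × 10 × 38 × 12 (mod 79).
Accumulate the product:
64 × 18 = 1152 ≡ 46
46 × 52 = 2392 ≡ 22
22 × 62 = 1364 ≡ 21
21 × 10 = 210 ≡ 52
52 × 38 = 1976 ≡ 1
1 × 12 = 12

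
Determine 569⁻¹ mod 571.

571 = 1*569 + 2
569 = 284*2 + 1
2 = 2*1 + 0
gcd(569, 571) = 1, so the inverse exists.
Bézout: 1 = −284*571 + 285*569.
So 569⁻¹ ≡ 285 (mod 571).

285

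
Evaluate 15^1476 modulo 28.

1

Using repeated squaring:
15^1 ≡ 15 (mod 28)
15^2 ≡ 15^2 = 225 ≡ 1 (mod 28)
15^4 ≡ 1^2 = 1 (mod 28)
15^8 ≡ 1^2 = 1 (mod 28)
15^16 ≡ 1^2 = 1 (mod 28)
15^32 ≡ 1^2 = 1 (mod 28)
15^64 ≡ 1^2 = 1 (mod 28)
15^128 ≡ 1^2 = 1 (mod 28)
15^256 ≡ 1^2 = 1 (mod 28)
15^512 ≡ 1^2 = 1 (mod 28)
15^1024 ≡ 1^2 = 1 (mod 28)
15^1476 = 15^1024 · 15^256 · 15^128 · 15^64 · 15^4 ≡ 1 · 1 · 1 · 1 · 1 (mod 28).
Accumulate the product:
1 · 1 = 1
1 · 1 = 1
1 · 1 = 1
1 · 1 = 1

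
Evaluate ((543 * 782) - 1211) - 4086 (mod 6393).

3784

543 * 782 = 424626 ≡ 2688 (mod 6393)
2688 - 1211 = 1477
1477 - 4086 = -2609 ≡ 3784 (mod 6393)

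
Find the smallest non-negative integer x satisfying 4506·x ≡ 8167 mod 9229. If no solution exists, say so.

gcd(4506, 9229) = 1, so a unique solution mod 9229 exists.
4506⁻¹ ≡ 723 (mod 9229).
x ≡ 723·8167 ≡ 7410 (mod 9229).

7410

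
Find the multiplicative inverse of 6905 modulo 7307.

7307 = 1×6905 + 402
6905 = 17×402 + 71
402 = 5×71 + 47
71 = 1×47 + 24
47 = 1×24 + 23
24 = 1×23 + 1
23 = 23×1 + 0
gcd(6905, 7307) = 1, so the inverse exists.
Bézout: 1 = −292×7307 + 309×6905.
So 6905⁻¹ ≡ 309 (mod 7307).

309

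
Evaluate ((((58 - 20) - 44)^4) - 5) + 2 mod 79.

29

58 - 20 = 38
38 - 44 = -6 ≡ 73 (mod 79)
(73)^4 ≡ 32 (mod 79)
32 - 5 = 27
27 + 2 = 29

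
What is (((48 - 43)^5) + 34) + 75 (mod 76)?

48 - 43 = 5
(5)^5 ≡ 9 (mod 76)
9 + 34 = 43
43 + 75 = 118 ≡ 42 (mod 76)

42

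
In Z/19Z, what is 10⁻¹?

19 = 1·10 + 9
10 = 1·9 + 1
9 = 9·1 + 0
gcd(10, 19) = 1, so the inverse exists.
Back-substitute for 1:
1 = 1·10 − 1·9
  = −1·19 + 2·10
So 10⁻¹ ≡ 2 (mod 19).

2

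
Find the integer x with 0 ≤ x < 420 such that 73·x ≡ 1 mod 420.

Apply the Euclidean algorithm and back-substitute:
420 = 5*73 + 55
73 = 1*55 + 18
55 = 3*18 + 1
18 = 18*1 + 0
gcd(73, 420) = 1, so the inverse exists.
Bézout: 1 = 4*420 − 23*73.
So 73⁻¹ ≡ −23 ≡ 397 (mod 420).

397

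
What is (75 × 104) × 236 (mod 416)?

75 × 104 = 7800 ≡ 312 (mod 416)
312 × 236 = 73632 ≡ 0 (mod 416)

0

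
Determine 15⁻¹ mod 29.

2

Run the extended Euclidean algorithm:
29 = 1·15 + 14
15 = 1·14 + 1
14 = 14·1 + 0
gcd(15, 29) = 1, so the inverse exists.
Back-substitute for 1:
1 = 1·15 − 1·14
  = −1·29 + 2·15
So 15⁻¹ ≡ 2 (mod 29).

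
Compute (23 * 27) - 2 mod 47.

23 * 27 = 621 ≡ 10 (mod 47)
10 - 2 = 8

8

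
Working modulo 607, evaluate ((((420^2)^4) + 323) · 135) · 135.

94

(420)^2 ≡ 370 (mod 607)
(370)^4 ≡ 7 (mod 607)
7 + 323 = 330
330 · 135 = 44550 ≡ 239 (mod 607)
239 · 135 = 32265 ≡ 94 (mod 607)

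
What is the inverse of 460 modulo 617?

224

617 = 1·460 + 157
460 = 2·157 + 146
157 = 1·146 + 11
146 = 13·11 + 3
11 = 3·3 + 2
3 = 1·2 + 1
2 = 2·1 + 0
gcd(460, 617) = 1, so the inverse exists.
Bézout: 1 = −167·617 + 224·460.
So 460⁻¹ ≡ 224 (mod 617).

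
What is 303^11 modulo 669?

Compute successive squares:
11 in binary is 1011, i.e. 11 = 8 + 2 + 1.
303^1 ≡ 303 (mod 669)
303^2 ≡ 303^2 = 91809 ≡ 156 (mod 669)
303^4 ≡ 156^2 = 24336 ≡ 252 (mod 669)
303^8 ≡ 252^2 = 63504 ≡ 618 (mod 669)
303^11 = 303^8 * 303^2 * 303^1 ≡ 618 * 156 * 303 (mod 669).
Accumulate the product:
618 * 156 = 96408 ≡ 72
72 * 303 = 21816 ≡ 408

408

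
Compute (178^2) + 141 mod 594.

343

(178)^2 ≡ 202 (mod 594)
202 + 141 = 343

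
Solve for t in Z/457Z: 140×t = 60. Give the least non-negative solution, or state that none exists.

gcd(140, 457) = 1, so a unique solution mod 457 exists.
140⁻¹ ≡ 284 (mod 457).
t ≡ 284×60 ≡ 131 (mod 457).

131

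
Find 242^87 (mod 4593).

Compute successive squares:
87 in binary is 1010111, i.e. 87 = 64 + 16 + 4 + 2 + 1.
242^1 ≡ 242 (mod 4593)
242^2 ≡ 242^2 = 58564 ≡ 3448 (mod 4593)
242^4 ≡ 3448^2 = 11888704 ≡ 2020 (mod 4593)
242^8 ≡ 2020^2 = 4080400 ≡ 1816 (mod 4593)
242^16 ≡ 1816^2 = 3297856 ≡ 82 (mod 4593)
242^32 ≡ 82^2 = 6724 ≡ 2131 (mod 4593)
242^64 ≡ 2131^2 = 4541161 ≡ 3277 (mod 4593)
242^87 = 242^64 * 242^16 * 242^4 * 242^2 * 242^1 ≡ 3277 * 82 * 2020 * 3448 * 242 (mod 4593).
Accumulate the product:
3277 * 82 = 268714 ≡ 2320
2320 * 2020 = 4686400 ≡ 1540
1540 * 3448 = 5309920 ≡ 412
412 * 242 = 99704 ≡ 3251

3251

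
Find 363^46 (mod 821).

638

Compute successive squares:
46 in binary is 101110, i.e. 46 = 32 + 8 + 4 + 2.
363^1 ≡ 363 (mod 821)
363^2 ≡ 363^2 = 131769 ≡ 409 (mod 821)
363^4 ≡ 409^2 = 167281 ≡ 618 (mod 821)
363^8 ≡ 618^2 = 381924 ≡ 159 (mod 821)
363^16 ≡ 159^2 = 25281 ≡ 651 (mod 821)
363^32 ≡ 651^2 = 423801 ≡ 165 (mod 821)
363^46 = 363^32 · 363^8 · 363^4 · 363^2 ≡ 165 · 159 · 618 · 409 (mod 821).
Accumulate the product:
165 · 159 = 26235 ≡ 784
784 · 618 = 484512 ≡ 122
122 · 409 = 49898 ≡ 638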